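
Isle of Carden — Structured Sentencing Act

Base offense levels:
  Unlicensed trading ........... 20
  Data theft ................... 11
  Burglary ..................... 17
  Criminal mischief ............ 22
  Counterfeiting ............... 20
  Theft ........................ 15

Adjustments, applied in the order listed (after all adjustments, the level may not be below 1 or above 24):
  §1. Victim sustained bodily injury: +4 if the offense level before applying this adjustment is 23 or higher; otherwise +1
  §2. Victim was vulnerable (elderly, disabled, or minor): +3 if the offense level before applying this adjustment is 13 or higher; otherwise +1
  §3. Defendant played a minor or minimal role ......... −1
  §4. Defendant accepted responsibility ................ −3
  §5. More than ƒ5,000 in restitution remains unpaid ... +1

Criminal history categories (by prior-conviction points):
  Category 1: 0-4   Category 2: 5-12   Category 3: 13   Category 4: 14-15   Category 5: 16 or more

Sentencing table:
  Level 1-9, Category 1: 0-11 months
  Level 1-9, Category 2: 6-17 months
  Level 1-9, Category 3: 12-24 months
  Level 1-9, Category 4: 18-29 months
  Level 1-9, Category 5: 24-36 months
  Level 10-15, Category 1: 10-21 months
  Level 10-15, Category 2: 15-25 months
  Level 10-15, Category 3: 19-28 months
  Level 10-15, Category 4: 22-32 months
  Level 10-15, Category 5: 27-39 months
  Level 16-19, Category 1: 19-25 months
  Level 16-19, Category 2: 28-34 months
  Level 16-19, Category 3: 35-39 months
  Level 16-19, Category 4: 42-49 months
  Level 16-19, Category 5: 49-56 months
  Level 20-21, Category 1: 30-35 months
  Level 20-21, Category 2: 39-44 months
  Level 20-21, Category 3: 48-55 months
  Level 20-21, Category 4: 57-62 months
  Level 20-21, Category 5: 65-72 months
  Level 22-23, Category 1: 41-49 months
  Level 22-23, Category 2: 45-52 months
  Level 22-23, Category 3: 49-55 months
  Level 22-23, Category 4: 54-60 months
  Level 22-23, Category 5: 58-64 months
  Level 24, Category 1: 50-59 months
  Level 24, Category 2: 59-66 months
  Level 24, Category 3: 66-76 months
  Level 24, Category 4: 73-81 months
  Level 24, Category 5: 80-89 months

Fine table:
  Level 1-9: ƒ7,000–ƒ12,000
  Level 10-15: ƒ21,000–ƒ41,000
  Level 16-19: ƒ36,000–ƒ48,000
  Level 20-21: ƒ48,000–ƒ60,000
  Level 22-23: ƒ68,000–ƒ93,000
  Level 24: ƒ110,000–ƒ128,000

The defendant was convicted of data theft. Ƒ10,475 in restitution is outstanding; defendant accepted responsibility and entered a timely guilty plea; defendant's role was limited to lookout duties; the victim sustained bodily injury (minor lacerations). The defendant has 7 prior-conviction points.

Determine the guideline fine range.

Base offense level for data theft: 11.
§1 applies (level before this adjustment is 11 < 23, so +1): 11 + 1 = 12.
§3 applies: 12 − 1 = 11.
§4 applies: 11 − 3 = 8.
§5 applies: 8 + 1 = 9.
Final offense level: 9.
Level 9 falls in the 1-9 band.
Fine table: Level 1-9 → ƒ7,000–ƒ12,000.

ƒ7,000–ƒ12,000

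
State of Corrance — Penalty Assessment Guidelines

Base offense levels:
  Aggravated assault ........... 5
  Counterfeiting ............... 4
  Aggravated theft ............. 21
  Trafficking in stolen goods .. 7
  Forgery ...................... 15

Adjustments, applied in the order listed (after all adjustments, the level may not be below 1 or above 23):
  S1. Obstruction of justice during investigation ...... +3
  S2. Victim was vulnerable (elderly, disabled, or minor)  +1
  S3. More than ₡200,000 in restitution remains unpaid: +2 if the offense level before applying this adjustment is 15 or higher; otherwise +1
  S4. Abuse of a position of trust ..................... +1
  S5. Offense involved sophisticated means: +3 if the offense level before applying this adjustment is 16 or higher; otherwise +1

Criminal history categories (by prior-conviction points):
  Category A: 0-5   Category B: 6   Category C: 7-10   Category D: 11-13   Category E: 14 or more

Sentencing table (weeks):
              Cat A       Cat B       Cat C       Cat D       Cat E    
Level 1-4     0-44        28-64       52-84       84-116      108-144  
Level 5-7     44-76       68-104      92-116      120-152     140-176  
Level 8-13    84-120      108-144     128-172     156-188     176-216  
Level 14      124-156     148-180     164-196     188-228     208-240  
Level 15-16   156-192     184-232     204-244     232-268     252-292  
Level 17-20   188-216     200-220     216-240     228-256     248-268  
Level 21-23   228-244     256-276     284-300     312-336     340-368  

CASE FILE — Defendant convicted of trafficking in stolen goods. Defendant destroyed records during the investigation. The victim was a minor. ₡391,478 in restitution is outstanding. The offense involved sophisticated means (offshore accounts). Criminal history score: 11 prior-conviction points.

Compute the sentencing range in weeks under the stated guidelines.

156-188 weeks

Base offense level for trafficking in stolen goods: 7.
S1 applies: 7 + 3 = 10.
S2 applies: 10 + 1 = 11.
S3 applies (level before this adjustment is 11 < 15, so +1): 11 + 1 = 12.
S5 applies (level before this adjustment is 12 < 16, so +1): 12 + 1 = 13.
Final offense level: 13.
Criminal history: 11 prior points → Category D (11-13).
Level 13 falls in the 8-13 band.
Grid: Level 8-13 × Category D = 156-188 weeks.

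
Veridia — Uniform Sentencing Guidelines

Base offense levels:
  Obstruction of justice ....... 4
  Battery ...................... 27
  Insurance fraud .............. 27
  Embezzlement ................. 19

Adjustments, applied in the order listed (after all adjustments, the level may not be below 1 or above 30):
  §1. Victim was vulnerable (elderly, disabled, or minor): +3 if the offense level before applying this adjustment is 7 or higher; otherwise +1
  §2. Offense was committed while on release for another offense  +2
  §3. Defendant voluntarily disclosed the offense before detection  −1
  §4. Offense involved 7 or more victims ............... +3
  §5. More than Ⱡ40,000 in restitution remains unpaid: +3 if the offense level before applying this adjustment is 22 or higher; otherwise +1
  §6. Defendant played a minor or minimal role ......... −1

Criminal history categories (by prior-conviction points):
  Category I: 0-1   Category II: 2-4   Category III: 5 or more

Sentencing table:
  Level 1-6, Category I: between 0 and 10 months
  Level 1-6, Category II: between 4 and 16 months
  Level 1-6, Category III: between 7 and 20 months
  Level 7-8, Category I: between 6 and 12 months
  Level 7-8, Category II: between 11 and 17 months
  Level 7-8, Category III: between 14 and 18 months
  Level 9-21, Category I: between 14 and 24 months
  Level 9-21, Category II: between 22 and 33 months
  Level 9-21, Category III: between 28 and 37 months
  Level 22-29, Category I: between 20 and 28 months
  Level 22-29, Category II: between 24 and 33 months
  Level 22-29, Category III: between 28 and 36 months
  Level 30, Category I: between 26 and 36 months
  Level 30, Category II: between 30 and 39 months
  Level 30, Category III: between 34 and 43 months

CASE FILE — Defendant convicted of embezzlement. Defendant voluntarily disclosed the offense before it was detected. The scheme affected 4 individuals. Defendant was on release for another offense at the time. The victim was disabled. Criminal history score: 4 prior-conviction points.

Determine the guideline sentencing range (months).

Base offense level for embezzlement: 19.
§1 applies (level before this adjustment is 19 ≥ 7, so +3): 19 + 3 = 22.
§2 applies: 22 + 2 = 24.
§3 applies: 24 − 1 = 23.
§4 does not apply.
§6 does not apply.
Final offense level: 23.
Criminal history: 4 prior points → Category II (2-4).
Level 23 falls in the 22-29 band.
Grid: Level 22-29 × Category II = 24-33 months.

24-33 months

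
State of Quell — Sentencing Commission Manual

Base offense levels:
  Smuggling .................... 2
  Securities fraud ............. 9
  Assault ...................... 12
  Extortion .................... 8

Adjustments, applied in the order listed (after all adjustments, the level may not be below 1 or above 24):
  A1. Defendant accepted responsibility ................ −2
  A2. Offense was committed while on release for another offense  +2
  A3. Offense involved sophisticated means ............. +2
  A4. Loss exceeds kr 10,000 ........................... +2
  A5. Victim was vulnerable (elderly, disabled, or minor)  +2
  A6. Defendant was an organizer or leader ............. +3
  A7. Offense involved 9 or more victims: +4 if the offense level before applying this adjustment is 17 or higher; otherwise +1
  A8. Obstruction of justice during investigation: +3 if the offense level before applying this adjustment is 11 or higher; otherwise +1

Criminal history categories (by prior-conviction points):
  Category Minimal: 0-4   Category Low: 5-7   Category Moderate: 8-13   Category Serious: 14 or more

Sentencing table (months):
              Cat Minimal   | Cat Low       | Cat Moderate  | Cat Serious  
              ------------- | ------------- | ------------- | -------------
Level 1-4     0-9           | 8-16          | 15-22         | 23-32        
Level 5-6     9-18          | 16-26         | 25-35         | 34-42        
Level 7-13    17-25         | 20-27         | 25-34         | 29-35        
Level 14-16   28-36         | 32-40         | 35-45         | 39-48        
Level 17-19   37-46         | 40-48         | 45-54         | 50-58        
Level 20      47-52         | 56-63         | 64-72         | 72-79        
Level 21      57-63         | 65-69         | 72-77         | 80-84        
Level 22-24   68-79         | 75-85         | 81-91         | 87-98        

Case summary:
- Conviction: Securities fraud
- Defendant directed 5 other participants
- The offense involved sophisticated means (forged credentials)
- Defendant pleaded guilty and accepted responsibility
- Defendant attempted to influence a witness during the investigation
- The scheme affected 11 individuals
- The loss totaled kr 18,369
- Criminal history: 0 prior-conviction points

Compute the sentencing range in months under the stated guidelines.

Base offense level for securities fraud: 9.
A1 applies: 9 − 2 = 7.
A3 applies: 7 + 2 = 9.
A4 applies: 9 + 2 = 11.
A6 applies: 11 + 3 = 14.
A7 applies (level before this adjustment is 14 < 17, so +1): 14 + 1 = 15.
A8 applies (level before this adjustment is 15 ≥ 11, so +3): 15 + 3 = 18.
Final offense level: 18.
Criminal history: 0 prior points → Category Minimal (0-4).
Level 18 falls in the 17-19 band.
Grid: Level 17-19 × Category Minimal = 37-46 months.

37-46 months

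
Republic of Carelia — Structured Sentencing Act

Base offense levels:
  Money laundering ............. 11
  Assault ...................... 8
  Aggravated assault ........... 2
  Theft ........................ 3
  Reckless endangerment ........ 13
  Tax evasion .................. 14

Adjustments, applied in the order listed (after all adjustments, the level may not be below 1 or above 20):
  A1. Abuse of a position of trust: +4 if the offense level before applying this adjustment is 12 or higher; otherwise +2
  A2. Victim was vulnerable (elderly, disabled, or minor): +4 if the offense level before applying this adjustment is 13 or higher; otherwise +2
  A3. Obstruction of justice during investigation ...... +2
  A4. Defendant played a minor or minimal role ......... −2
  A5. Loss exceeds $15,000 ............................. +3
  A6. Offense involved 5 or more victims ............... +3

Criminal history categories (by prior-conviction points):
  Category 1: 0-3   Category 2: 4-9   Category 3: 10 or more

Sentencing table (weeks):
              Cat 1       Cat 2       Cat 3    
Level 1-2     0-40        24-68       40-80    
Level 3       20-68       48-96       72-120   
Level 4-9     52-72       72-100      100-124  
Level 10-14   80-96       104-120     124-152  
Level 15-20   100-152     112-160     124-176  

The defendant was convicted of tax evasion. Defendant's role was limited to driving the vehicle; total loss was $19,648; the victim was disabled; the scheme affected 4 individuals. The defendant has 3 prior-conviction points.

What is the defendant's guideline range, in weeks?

Base offense level for tax evasion: 14.
A1 does not apply.
A2 applies (level before this adjustment is 14 ≥ 13, so +4): 14 + 4 = 18.
A4 applies: 18 − 2 = 16.
A5 applies: 16 + 3 = 19.
Final offense level: 19.
Criminal history: 3 prior points → Category 1 (0-3).
Level 19 falls in the 15-20 band.
Grid: Level 15-20 × Category 1 = 100-152 weeks.

100-152 weeks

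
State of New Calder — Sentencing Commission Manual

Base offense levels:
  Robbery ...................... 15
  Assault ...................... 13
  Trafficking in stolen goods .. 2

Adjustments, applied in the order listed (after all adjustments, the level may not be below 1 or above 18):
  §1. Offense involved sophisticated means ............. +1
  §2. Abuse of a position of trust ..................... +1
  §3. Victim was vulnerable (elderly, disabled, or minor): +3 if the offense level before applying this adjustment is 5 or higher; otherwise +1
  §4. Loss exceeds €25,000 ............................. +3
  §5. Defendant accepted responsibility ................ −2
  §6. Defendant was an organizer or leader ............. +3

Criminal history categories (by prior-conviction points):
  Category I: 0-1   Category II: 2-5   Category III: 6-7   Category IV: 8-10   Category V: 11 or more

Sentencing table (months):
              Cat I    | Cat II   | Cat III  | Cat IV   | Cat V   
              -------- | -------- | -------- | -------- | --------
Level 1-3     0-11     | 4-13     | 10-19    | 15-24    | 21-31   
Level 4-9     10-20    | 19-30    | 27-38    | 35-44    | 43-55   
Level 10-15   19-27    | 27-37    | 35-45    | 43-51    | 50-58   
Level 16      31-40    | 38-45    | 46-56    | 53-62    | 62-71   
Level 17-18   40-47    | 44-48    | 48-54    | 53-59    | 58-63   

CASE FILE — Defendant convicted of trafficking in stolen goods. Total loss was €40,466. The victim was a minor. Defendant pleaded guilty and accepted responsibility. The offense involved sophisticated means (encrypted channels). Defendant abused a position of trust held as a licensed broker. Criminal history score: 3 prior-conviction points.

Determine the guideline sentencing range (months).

19-30 months

Base offense level for trafficking in stolen goods: 2.
§1 applies: 2 + 1 = 3.
§2 applies: 3 + 1 = 4.
§3 applies (level before this adjustment is 4 < 5, so +1): 4 + 1 = 5.
§4 applies: 5 + 3 = 8.
§5 applies: 8 − 2 = 6.
§6 does not apply.
Final offense level: 6.
Criminal history: 3 prior points → Category II (2-5).
Level 6 falls in the 4-9 band.
Grid: Level 4-9 × Category II = 19-30 months.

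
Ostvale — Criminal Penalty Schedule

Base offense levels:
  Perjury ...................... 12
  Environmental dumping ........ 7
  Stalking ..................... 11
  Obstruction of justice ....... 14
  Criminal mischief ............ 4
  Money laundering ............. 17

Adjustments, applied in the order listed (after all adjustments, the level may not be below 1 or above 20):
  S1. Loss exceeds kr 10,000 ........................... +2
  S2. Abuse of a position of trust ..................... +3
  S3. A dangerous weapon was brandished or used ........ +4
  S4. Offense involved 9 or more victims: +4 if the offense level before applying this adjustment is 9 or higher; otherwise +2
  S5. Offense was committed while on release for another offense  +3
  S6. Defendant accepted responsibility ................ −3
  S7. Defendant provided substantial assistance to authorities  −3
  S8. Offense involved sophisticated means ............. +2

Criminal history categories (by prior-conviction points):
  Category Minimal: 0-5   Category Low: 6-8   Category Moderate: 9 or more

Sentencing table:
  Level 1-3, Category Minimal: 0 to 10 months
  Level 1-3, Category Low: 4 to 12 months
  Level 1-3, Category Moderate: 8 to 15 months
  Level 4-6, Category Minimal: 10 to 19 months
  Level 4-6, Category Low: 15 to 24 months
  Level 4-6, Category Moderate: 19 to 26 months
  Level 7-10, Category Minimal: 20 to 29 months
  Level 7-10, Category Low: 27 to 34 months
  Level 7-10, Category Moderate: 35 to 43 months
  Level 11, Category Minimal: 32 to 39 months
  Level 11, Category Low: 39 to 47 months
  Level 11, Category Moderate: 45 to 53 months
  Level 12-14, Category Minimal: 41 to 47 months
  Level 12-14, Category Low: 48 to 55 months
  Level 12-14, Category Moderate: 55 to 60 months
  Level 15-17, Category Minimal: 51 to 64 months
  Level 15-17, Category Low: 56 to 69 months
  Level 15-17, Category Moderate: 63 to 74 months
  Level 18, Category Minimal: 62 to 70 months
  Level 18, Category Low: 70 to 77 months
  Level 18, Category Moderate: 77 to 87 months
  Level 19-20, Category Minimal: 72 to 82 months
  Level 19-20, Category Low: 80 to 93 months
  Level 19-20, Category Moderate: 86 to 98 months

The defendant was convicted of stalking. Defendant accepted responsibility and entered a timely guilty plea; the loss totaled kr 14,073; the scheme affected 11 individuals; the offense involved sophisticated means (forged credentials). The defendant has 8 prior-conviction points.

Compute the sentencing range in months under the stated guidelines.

Base offense level for stalking: 11.
S1 applies: 11 + 2 = 13.
S2 does not apply.
S4 applies (level before this adjustment is 13 ≥ 9, so +4): 13 + 4 = 17.
S6 applies: 17 − 3 = 14.
S7 does not apply.
S8 applies: 14 + 2 = 16.
Final offense level: 16.
Criminal history: 8 prior points → Category Low (6-8).
Level 16 falls in the 15-17 band.
Grid: Level 15-17 × Category Low = 56-69 months.

56-69 months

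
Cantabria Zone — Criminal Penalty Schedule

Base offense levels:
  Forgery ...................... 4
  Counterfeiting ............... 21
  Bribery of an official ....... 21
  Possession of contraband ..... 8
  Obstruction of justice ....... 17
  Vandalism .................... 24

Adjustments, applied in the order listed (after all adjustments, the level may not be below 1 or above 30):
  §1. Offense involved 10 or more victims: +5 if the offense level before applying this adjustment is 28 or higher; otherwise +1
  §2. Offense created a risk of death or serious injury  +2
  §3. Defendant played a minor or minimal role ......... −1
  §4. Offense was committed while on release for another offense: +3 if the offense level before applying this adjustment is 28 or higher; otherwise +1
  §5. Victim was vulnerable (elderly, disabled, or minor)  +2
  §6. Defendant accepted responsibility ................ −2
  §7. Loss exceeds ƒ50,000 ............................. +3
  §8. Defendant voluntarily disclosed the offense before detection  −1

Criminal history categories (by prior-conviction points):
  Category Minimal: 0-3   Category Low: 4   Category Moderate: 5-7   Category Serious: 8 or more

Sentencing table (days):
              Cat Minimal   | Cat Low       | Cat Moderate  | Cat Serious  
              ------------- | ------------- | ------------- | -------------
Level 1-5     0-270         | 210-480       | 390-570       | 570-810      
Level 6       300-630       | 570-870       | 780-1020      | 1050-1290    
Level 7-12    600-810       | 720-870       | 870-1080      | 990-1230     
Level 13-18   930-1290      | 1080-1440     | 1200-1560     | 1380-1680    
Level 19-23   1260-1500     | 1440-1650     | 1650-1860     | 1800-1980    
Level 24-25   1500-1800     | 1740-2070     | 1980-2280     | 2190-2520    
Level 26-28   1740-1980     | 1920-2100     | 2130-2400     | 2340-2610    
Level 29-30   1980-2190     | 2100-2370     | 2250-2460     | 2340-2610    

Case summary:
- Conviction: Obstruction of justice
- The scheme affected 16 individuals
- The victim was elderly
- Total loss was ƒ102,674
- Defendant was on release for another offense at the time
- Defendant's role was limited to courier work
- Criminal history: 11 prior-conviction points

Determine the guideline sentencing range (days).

1800-1980 days

Base offense level for obstruction of justice: 17.
§1 applies (level before this adjustment is 17 < 28, so +1): 17 + 1 = 18.
§2 does not apply.
§3 applies: 18 − 1 = 17.
§4 applies (level before this adjustment is 17 < 28, so +1): 17 + 1 = 18.
§5 applies: 18 + 2 = 20.
§7 applies: 20 + 3 = 23.
Final offense level: 23.
Criminal history: 11 prior points → Category Serious (8+).
Level 23 falls in the 19-23 band.
Grid: Level 19-23 × Category Serious = 1800-1980 days.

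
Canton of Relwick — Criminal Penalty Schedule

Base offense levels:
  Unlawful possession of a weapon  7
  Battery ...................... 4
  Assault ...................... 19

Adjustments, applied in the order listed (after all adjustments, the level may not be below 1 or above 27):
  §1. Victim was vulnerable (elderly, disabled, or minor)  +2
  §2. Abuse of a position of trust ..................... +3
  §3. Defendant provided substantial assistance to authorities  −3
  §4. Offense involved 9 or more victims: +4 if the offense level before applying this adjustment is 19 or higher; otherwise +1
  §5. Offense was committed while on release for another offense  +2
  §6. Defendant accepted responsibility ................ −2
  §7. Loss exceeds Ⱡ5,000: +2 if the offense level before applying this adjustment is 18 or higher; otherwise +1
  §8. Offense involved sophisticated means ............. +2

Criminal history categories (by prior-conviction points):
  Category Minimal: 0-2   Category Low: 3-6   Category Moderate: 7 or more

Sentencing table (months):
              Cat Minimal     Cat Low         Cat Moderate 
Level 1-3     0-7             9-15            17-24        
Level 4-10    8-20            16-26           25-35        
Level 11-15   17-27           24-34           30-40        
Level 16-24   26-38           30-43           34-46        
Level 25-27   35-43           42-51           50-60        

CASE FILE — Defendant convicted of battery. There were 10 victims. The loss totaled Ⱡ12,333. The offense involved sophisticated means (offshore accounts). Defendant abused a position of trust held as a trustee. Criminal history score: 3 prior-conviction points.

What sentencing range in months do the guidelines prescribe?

Base offense level for battery: 4.
§2 applies: 4 + 3 = 7.
§3 does not apply.
§4 applies (level before this adjustment is 7 < 19, so +1): 7 + 1 = 8.
§6 does not apply.
§7 applies (level before this adjustment is 8 < 18, so +1): 8 + 1 = 9.
§8 applies: 9 + 2 = 11.
Final offense level: 11.
Criminal history: 3 prior points → Category Low (3-6).
Level 11 falls in the 11-15 band.
Grid: Level 11-15 × Category Low = 24-34 months.

24-34 months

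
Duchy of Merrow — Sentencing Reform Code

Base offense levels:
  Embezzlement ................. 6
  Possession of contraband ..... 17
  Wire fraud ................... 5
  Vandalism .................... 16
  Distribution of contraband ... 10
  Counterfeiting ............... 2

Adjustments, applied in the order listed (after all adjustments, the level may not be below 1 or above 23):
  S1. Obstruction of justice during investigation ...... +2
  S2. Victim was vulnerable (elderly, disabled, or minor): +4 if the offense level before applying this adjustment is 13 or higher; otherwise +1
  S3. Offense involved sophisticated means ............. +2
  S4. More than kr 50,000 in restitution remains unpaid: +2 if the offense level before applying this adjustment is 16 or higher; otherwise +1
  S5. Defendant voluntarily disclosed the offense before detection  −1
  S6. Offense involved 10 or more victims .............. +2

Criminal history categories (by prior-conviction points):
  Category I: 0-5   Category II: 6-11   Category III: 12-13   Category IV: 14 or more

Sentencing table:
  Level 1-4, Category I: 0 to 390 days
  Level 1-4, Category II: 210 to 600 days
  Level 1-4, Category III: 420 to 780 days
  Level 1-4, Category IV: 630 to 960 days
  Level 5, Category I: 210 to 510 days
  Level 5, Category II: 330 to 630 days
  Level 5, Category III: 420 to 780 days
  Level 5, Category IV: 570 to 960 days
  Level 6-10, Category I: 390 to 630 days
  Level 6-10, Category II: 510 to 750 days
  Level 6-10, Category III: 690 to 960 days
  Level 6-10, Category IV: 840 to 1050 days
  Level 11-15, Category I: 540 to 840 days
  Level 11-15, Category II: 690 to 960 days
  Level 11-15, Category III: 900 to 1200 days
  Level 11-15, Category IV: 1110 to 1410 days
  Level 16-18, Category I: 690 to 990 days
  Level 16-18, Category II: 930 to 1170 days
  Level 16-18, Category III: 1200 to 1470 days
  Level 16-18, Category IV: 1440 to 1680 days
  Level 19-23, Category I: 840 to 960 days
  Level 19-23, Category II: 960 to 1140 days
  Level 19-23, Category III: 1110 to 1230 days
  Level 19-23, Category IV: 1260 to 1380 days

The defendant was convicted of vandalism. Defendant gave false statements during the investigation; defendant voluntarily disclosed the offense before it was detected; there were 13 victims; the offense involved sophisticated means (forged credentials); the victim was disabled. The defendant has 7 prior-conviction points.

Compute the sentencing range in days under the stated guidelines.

960-1140 days

Base offense level for vandalism: 16.
S1 applies: 16 + 2 = 18.
S2 applies (level before this adjustment is 18 ≥ 13, so +4): 18 + 4 = 22.
S3 applies: 22 + 2 = 24.
S4 does not apply.
S5 applies: 24 − 1 = 23.
S6 applies: 23 + 2 = 25.
Level 25 exceeds the maximum of 23; capped at 23.
Final offense level: 23.
Criminal history: 7 prior points → Category II (6-11).
Level 23 falls in the 19-23 band.
Grid: Level 19-23 × Category II = 960-1140 days.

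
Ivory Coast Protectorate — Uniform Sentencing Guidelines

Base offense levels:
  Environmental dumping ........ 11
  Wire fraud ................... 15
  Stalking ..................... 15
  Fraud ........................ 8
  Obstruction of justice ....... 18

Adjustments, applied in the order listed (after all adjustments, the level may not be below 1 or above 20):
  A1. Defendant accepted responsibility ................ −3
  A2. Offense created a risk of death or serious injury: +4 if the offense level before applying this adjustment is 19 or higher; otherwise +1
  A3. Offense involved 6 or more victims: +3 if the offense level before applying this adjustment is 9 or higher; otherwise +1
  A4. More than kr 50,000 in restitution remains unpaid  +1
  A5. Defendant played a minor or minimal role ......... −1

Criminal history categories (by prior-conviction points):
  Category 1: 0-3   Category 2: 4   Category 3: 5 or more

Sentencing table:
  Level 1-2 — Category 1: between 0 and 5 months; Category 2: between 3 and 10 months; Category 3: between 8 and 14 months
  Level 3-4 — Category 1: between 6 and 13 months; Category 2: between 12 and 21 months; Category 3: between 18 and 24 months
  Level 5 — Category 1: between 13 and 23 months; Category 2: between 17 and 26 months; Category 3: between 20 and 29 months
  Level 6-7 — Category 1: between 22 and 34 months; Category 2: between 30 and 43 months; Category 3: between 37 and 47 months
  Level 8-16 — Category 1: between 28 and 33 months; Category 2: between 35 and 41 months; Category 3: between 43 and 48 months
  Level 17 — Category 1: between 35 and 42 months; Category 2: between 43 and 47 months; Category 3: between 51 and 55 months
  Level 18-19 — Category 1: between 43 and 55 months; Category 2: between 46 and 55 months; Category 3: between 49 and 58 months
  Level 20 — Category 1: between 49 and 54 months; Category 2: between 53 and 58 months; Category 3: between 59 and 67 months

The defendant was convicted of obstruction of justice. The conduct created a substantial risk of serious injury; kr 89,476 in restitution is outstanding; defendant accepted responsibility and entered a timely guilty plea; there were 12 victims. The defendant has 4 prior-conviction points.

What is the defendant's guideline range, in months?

53-58 months

Base offense level for obstruction of justice: 18.
A1 applies: 18 − 3 = 15.
A2 applies (level before this adjustment is 15 < 19, so +1): 15 + 1 = 16.
A3 applies (level before this adjustment is 16 ≥ 9, so +3): 16 + 3 = 19.
A4 applies: 19 + 1 = 20.
A5 does not apply.
Final offense level: 20.
Criminal history: 4 prior points → Category 2 (4).
Level 20 falls in the 20 band.
Grid: Level 20 × Category 2 = 53-58 months.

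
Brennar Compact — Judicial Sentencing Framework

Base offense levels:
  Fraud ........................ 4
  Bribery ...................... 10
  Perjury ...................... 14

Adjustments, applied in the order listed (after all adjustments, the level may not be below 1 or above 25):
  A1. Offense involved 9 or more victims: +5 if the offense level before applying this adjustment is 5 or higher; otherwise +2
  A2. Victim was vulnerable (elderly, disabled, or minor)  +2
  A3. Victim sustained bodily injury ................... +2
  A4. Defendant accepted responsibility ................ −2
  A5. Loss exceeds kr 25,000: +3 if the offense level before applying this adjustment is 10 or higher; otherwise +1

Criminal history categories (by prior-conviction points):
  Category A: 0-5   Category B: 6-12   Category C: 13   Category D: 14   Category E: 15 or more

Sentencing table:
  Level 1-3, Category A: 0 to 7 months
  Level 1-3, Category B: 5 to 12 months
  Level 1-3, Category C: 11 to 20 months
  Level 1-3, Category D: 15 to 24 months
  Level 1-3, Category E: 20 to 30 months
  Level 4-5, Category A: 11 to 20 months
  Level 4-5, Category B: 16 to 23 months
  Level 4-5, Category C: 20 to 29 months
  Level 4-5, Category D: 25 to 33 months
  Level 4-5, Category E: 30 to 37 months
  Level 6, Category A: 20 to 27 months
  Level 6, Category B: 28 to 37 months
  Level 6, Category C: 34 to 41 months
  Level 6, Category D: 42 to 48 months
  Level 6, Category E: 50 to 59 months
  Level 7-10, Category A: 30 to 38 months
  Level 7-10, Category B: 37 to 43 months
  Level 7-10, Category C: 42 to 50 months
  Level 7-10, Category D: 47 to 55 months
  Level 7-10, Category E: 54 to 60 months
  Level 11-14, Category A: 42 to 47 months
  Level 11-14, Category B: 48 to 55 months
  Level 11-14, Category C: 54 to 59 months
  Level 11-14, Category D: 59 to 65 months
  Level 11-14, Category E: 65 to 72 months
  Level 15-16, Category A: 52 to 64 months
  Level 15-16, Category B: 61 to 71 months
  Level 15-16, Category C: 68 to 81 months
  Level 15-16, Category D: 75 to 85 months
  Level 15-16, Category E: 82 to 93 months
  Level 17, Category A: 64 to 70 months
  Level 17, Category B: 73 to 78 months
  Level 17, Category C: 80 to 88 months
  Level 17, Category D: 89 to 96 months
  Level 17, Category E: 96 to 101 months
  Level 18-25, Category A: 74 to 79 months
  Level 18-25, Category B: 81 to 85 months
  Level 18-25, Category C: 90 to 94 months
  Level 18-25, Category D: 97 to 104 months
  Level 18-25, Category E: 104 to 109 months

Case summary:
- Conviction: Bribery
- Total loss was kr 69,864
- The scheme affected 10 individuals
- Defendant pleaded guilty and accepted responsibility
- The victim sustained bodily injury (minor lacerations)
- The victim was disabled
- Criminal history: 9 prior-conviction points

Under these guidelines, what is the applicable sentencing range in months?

81-85 months

Base offense level for bribery: 10.
A1 applies (level before this adjustment is 10 ≥ 5, so +5): 10 + 5 = 15.
A2 applies: 15 + 2 = 17.
A3 applies: 17 + 2 = 19.
A4 applies: 19 − 2 = 17.
A5 applies (level before this adjustment is 17 ≥ 10, so +3): 17 + 3 = 20.
Final offense level: 20.
Criminal history: 9 prior points → Category B (6-12).
Level 20 falls in the 18-25 band.
Grid: Level 18-25 × Category B = 81-85 months.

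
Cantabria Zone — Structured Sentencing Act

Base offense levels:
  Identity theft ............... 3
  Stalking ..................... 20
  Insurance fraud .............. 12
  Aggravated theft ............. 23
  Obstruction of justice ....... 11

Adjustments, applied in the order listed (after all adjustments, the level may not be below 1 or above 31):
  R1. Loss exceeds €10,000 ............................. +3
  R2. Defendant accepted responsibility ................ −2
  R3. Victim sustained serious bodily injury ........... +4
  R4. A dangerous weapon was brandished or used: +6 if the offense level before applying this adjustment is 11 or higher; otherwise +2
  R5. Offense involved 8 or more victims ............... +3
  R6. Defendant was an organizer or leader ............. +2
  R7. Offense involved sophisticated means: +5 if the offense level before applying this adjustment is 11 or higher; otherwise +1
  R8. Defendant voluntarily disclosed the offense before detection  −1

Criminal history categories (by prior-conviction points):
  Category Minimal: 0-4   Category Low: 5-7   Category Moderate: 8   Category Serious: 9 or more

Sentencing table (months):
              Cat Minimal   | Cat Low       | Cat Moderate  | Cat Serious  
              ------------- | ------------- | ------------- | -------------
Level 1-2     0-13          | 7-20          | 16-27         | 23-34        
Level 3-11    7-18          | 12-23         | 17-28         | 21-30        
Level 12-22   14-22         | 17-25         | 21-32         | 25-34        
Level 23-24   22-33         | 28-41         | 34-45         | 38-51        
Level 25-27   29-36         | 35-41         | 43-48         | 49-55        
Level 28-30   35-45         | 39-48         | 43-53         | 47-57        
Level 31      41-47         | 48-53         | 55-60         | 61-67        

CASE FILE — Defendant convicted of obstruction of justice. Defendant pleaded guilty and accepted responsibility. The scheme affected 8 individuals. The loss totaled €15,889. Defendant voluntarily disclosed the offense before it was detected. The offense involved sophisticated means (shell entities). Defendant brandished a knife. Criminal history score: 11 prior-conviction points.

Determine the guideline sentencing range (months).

Base offense level for obstruction of justice: 11.
R1 applies: 11 + 3 = 14.
R2 applies: 14 − 2 = 12.
R4 applies (level before this adjustment is 12 ≥ 11, so +6): 12 + 6 = 18.
R5 applies: 18 + 3 = 21.
R7 applies (level before this adjustment is 21 ≥ 11, so +5): 21 + 5 = 26.
R8 applies: 26 − 1 = 25.
Final offense level: 25.
Criminal history: 11 prior points → Category Serious (9+).
Level 25 falls in the 25-27 band.
Grid: Level 25-27 × Category Serious = 49-55 months.

49-55 months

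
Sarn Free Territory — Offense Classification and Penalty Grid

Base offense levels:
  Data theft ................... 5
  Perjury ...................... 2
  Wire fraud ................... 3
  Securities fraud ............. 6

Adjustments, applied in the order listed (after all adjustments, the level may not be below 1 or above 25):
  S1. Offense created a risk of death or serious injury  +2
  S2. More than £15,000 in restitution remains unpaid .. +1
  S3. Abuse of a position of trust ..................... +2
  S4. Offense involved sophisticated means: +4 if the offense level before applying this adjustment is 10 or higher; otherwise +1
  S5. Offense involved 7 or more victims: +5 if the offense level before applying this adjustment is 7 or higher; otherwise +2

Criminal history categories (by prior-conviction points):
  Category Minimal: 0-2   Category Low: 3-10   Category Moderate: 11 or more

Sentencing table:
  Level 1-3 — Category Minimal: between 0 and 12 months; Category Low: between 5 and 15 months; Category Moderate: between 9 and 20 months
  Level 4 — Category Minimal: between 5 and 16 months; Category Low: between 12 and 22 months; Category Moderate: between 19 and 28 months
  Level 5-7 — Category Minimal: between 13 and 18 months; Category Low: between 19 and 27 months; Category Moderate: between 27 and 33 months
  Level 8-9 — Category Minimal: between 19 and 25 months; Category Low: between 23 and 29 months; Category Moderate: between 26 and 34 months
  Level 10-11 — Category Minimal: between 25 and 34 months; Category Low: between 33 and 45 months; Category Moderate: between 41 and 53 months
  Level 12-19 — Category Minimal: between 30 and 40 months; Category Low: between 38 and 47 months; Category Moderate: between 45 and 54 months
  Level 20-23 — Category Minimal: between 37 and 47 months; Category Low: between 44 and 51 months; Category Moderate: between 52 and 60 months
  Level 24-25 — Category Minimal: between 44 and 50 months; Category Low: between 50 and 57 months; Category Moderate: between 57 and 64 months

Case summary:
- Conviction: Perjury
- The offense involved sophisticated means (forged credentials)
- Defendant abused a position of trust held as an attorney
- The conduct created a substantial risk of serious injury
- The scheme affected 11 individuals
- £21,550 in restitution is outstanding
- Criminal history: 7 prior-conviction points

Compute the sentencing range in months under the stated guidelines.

38-47 months

Base offense level for perjury: 2.
S1 applies: 2 + 2 = 4.
S2 applies: 4 + 1 = 5.
S3 applies: 5 + 2 = 7.
S4 applies (level before this adjustment is 7 < 10, so +1): 7 + 1 = 8.
S5 applies (level before this adjustment is 8 ≥ 7, so +5): 8 + 5 = 13.
Final offense level: 13.
Criminal history: 7 prior points → Category Low (3-10).
Level 13 falls in the 12-19 band.
Grid: Level 12-19 × Category Low = 38-47 months.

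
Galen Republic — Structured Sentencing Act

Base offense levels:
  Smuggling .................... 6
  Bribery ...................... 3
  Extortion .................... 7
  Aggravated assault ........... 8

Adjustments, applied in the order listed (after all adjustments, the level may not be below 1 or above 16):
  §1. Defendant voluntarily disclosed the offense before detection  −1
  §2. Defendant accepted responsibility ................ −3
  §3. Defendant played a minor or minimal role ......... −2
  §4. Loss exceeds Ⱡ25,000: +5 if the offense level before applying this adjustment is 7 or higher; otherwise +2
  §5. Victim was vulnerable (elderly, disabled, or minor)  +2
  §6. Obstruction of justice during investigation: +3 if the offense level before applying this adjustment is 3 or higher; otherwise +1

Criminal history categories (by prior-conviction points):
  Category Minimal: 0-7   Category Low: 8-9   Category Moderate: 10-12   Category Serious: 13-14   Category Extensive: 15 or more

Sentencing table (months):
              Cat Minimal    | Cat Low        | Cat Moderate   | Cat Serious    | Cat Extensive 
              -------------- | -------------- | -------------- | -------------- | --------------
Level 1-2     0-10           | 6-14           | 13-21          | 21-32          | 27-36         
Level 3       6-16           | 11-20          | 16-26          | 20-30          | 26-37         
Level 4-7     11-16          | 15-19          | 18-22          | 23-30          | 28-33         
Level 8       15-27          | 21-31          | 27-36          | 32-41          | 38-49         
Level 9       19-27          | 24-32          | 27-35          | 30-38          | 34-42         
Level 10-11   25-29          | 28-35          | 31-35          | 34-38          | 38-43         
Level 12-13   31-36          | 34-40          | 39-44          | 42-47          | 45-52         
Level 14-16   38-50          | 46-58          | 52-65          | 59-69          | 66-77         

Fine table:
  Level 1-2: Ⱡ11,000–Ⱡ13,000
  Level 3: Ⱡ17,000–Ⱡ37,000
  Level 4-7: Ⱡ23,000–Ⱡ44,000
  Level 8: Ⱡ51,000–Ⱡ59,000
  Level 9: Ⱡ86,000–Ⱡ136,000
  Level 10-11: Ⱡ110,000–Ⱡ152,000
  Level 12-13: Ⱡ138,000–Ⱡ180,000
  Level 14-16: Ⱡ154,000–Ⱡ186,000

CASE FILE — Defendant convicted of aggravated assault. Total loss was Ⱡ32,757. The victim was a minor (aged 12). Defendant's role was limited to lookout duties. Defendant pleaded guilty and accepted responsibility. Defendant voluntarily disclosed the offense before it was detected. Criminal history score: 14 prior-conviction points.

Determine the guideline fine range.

Base offense level for aggravated assault: 8.
§1 applies: 8 − 1 = 7.
§2 applies: 7 − 3 = 4.
§3 applies: 4 − 2 = 2.
§4 applies (level before this adjustment is 2 < 7, so +2): 2 + 2 = 4.
§5 applies: 4 + 2 = 6.
Final offense level: 6.
Level 6 falls in the 4-7 band.
Fine table: Level 4-7 → Ⱡ23,000–Ⱡ44,000.

Ⱡ23,000–Ⱡ44,000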